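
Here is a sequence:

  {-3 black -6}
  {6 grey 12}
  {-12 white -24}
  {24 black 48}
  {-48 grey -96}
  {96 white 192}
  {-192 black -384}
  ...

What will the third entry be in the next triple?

768

For the first entry, ×(-2) each step: -3, 6, -12, 24, -48, 96, -192 → 384.
Shade goes black, grey, white, black, grey, white, black → grey (repeats black → grey → white).
Third entry — always 2 × the first entry: -6, 12, -24, 48, -96, 192, -384 → 768.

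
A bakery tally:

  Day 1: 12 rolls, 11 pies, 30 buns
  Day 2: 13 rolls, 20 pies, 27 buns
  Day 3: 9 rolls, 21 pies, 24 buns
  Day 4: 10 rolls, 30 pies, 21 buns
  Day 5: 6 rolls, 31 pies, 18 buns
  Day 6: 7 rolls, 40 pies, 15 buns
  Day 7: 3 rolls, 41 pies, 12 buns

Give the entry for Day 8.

4 rolls, 50 pies, 9 buns

For the rolls, alternating steps +1, −4, +1, −4, …: 12, 13, 9, 10, 6, 7, 3 → 4.
Pies: alternating steps +9, +1, +9, +1, …, so 11, 20, 21, 30, 31, 40, 41 → 50.
Buns goes 30, 27, 24, 21, 18, 15, 12 → 9 (−3 each step).
So the next record is 4 rolls, 50 pies, 9 buns.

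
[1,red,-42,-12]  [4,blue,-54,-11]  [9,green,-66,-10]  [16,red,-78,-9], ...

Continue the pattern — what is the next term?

First component goes 1, 4, 9, 16 → 25 (perfect squares: 1², 2², 3², …).
Colour — repeats red → blue → green: red, blue, green, red → blue.
Third component: −12 each step, so -42, -54, -66, -78 → -90.
Fourth component: +1 each step, so -12, -11, -10, -9 → -8.
Putting it together: [25,blue,-90,-8].

[25,blue,-90,-8]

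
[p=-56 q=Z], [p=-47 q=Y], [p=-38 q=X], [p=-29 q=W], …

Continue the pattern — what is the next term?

[p=-20 q=V]

For the p, +9 each step: -56, -47, -38, -29 → -20.
Q goes Z, Y, X, W → V (letters move back 1 place in the alphabet).
Putting it together: [p=-20 q=V].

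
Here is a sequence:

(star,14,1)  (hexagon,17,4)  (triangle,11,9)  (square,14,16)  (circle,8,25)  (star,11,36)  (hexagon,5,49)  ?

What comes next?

Shape: star, hexagon, triangle, square, circle, star, hexagon → triangle (repeats star → hexagon → triangle → square → circle).
Second coordinate — alternating steps +3, −6, +3, −6, …: 14, 17, 11, 14, 8, 11, 5 → 8.
Third coordinate: 1, 4, 9, 16, 25, 36, 49 → 64 (perfect squares: 1², 2², 3², …).
Putting it together: (triangle,8,64).

(triangle,8,64)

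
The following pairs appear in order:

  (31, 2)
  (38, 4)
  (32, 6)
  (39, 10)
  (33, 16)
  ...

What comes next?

First slot — alternating steps +7, −6, +7, −6, …: 31, 38, 32, 39, 33 → 40.
Second slot: 2, 4, 6, 10, 16 → 26 (each term is the sum of the two before it).
Putting it together: (40, 26).

(40, 26)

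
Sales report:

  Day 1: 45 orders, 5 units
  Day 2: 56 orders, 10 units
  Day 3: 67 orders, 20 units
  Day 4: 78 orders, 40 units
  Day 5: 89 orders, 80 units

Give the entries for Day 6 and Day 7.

Orders: 45, 56, 67, 78, 89 → 100 → 111 (+11 each step).
Units: ×2 each step, so 5, 10, 20, 40, 80 → 160 → 320.
So the next two records are 100 orders, 160 units and 111 orders, 320 units.

100 orders, 160 units; 111 orders, 320 units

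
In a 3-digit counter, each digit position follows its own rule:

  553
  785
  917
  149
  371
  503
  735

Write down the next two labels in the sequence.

967 then 199

First digit — +2 each step, mod 10: 5, 7, 9, 1, 3, 5, 7 → 9 → 1.
Second digit goes 5, 8, 1, 4, 7, 0, 3 → 6 → 9 (+3 each step, mod 10).
Third digit: +2 each step, mod 10; 3, 5, 7, 9, 1, 3, 5 → 7 → 9.
Putting the parts together: 967 and then 199.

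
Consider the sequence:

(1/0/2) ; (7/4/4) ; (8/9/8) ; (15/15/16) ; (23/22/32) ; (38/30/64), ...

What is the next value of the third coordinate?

128

First coordinate: each term is the sum of the two before it; 1, 7, 8, 15, 23, 38 → 61.
Second coordinate — differences are 4, 5, 6, … (increasing by 1 each time): 0, 4, 9, 15, 22, 30 → 39.
Third coordinate: ×2 each step; 2, 4, 8, 16, 32, 64 → 128.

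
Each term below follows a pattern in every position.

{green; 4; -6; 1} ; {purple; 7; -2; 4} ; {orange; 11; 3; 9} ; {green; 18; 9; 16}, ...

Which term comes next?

{purple; 29; 16; 25}

Colour: repeats green → purple → orange, so green, purple, orange, green → purple.
Second slot — each term is the sum of the two before it: 4, 7, 11, 18 → 29.
Third slot: differences are 4, 5, 6, … (increasing by 1 each time); -6, -2, 3, 9 → 16.
Fourth slot goes 1, 4, 9, 16 → 25 (perfect squares: 1², 2², 3², …).
So the next term is {purple; 29; 16; 25}.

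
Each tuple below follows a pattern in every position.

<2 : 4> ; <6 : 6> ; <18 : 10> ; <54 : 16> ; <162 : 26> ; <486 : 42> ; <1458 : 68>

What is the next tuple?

<4374 : 110>

First slot: ×3 each step, so 2, 6, 18, 54, 162, 486, 1458 → 4374.
Second slot: 4, 6, 10, 16, 26, 42, 68 → 110 (each term is the sum of the two before it).
Putting it together: <4374 : 110>.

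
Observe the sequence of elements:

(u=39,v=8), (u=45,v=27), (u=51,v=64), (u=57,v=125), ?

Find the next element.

(u=63,v=216)

U — +6 each step: 39, 45, 51, 57 → 63.
For the v, perfect cubes: 2³, 3³, 4³, …: 8, 27, 64, 125 → 216.
Combining the parts gives (u=63,v=216).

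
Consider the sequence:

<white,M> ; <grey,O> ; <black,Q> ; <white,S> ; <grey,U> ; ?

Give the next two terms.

Shade: repeats white → grey → black, so white, grey, black, white, grey → black → white.
Letter: M, O, Q, S, U → W → Y (letters move forward 2 places in the alphabet).
So the next two terms are <black,W> and <white,Y>.

<black,W>, <white,Y>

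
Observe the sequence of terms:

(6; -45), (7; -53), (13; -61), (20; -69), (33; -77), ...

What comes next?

First entry — each term is the sum of the two before it: 6, 7, 13, 20, 33 → 53.
Second entry: −8 each step; -45, -53, -61, -69, -77 → -85.
Combining the parts gives (53; -85).

(53; -85)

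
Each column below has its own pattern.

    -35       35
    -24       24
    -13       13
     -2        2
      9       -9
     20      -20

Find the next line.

First component — +11 each step: -35, -24, -13, -2, 9, 20 → 31.
For the second component, always the negative of the first component: 35, 24, 13, 2, -9, -20 → -31.
Putting it together: 31  -31.

31  -31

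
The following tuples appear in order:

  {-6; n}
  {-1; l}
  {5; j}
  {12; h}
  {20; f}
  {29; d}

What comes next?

{39; b}

First part goes -6, -1, 5, 12, 20, 29 → 39 (differences are 5, 6, 7, … (increasing by 1 each time)).
For the letter, letters move back 2 places in the alphabet: n, l, j, h, f, d → b.
Putting it together: {39; b}.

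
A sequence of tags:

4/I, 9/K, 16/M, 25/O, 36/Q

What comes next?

49/S

First component goes 4, 9, 16, 25, 36 → 49 (perfect squares: 2², 3², 4², …).
Letter goes I, K, M, O, Q → S (letters move forward 2 places in the alphabet).
So the next tag is 49/S.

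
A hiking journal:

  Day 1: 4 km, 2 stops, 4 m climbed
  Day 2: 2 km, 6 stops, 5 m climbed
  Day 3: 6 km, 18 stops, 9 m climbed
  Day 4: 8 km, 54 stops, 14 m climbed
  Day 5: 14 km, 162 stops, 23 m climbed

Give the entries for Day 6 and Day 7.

22 km, 486 stops, 37 m climbed; 36 km, 1458 stops, 60 m climbed

For the km, each term is the sum of the two before it: 4, 2, 6, 8, 14 → 22 → 36.
Stops — ×3 each step: 2, 6, 18, 54, 162 → 486 → 1458.
M climbed: 4, 5, 9, 14, 23 → 37 → 60 (each term is the sum of the two before it).
Putting the parts together: 22 km, 486 stops, 37 m climbed and then 36 km, 1458 stops, 60 m climbed.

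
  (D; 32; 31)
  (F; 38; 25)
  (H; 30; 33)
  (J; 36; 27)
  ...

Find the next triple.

Letter goes D, F, H, J → L (letters move forward 2 places in the alphabet).
Second slot — alternating steps +6, −8, +6, −8, …: 32, 38, 30, 36 → 28.
For the third slot, together with the second slot always sums to 63: 31, 25, 33, 27 → 35.
Putting it together: (L; 28; 35).

(L; 28; 35)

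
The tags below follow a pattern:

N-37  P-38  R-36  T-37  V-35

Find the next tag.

Letter goes N, P, R, T, V → X (letters move forward 2 places in the alphabet).
Second component goes 37, 38, 36, 37, 35 → 36 (alternating steps +1, −2, +1, −2, …).
Putting it together: X-36.

X-36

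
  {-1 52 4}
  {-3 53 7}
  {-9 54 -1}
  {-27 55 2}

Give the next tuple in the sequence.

{-81 56 -6}

First component: ×3 each step, so -1, -3, -9, -27 → -81.
Second component — +1 each step: 52, 53, 54, 55 → 56.
Third component: alternating steps +3, −8, +3, −8, …, so 4, 7, -1, 2 → -6.
Combining the parts gives {-81 56 -6}.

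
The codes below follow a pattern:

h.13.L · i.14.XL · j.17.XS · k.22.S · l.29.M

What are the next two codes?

m.38.L, n.49.XL

Letter goes h, i, j, k, l → m → n (letters move forward 1 place in the alphabet).
Second component: differences are 1, 3, 5, … (increasing by 2 each time); 13, 14, 17, 22, 29 → 38 → 49.
For the size, runs through clothing sizes XS→XL: L, XL, XS, S, M → L → XL.
So the next two codes are m.38.L and n.49.XL.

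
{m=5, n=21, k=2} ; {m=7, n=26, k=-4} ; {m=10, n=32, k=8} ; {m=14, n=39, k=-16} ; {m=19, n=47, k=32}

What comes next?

M: differences are 2, 3, 4, … (increasing by 1 each time); 5, 7, 10, 14, 19 → 25.
N — differences are 5, 6, 7, … (increasing by 1 each time): 21, 26, 32, 39, 47 → 56.
K: ×(-2) each step, so 2, -4, 8, -16, 32 → -64.
Putting it together: {m=25, n=56, k=-64}.

{m=25, n=56, k=-64}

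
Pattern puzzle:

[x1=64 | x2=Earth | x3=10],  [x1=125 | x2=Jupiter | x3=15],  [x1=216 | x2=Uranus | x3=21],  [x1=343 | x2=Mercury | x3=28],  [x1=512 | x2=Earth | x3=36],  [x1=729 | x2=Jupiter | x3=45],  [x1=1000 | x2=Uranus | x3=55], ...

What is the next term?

For the x1, perfect cubes: 4³, 5³, 6³, …: 64, 125, 216, 343, 512, 729, 1000 → 1331.
For the x2, repeats Earth → Jupiter → Uranus → Mercury: Earth, Jupiter, Uranus, Mercury, Earth, Jupiter, Uranus → Mercury.
X3 — differences are 5, 6, 7, … (increasing by 1 each time): 10, 15, 21, 28, 36, 45, 55 → 66.
Combining the parts gives [x1=1331 | x2=Mercury | x3=66].

[x1=1331 | x2=Mercury | x3=66]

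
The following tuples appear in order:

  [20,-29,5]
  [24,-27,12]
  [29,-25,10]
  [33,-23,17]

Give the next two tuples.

First entry: 20, 24, 29, 33 → 38 → 42 (alternating steps +4, +5, +4, +5, …).
Second entry: +2 each step; -29, -27, -25, -23 → -21 → -19.
Third entry: alternating steps +7, −2, +7, −2, …, so 5, 12, 10, 17 → 15 → 22.
So the next two tuples are [38,-21,15] and [42,-19,22].

[38,-21,15], [42,-19,22]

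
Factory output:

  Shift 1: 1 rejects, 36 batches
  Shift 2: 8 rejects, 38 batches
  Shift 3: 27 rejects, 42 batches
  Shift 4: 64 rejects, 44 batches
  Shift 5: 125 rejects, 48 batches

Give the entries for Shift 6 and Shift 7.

216 rejects, 50 batches; 343 rejects, 54 batches

Rejects: perfect cubes: 1³, 2³, 3³, …; 1, 8, 27, 64, 125 → 216 → 343.
Batches: alternating steps +2, +4, +2, +4, …, so 36, 38, 42, 44, 48 → 50 → 54.
So the next two records are 216 rejects, 50 batches and 343 rejects, 54 batches.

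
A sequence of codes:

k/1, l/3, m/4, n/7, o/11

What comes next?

Letter: letters move forward 1 place in the alphabet, so k, l, m, n, o → p.
Second component: each term is the sum of the two before it, so 1, 3, 4, 7, 11 → 18.
Putting it together: p/18.

p/18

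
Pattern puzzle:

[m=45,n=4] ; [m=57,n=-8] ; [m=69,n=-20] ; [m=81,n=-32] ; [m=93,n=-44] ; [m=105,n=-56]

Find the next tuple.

M: +12 each step, so 45, 57, 69, 81, 93, 105 → 117.
N: −12 each step, so 4, -8, -20, -32, -44, -56 → -68.
So the next tuple is [m=117,n=-68].

[m=117,n=-68]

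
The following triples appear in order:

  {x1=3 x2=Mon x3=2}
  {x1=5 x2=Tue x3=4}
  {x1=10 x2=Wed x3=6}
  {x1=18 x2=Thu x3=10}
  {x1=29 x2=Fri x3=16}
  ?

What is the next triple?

For the x1, differences are 2, 5, 8, … (increasing by 3 each time): 3, 5, 10, 18, 29 → 43.
For the x2, runs through the weekdays Mon→Sun: Mon, Tue, Wed, Thu, Fri → Sat.
For the x3, each term is the sum of the two before it: 2, 4, 6, 10, 16 → 26.
So the next triple is {x1=43 x2=Sat x3=26}.

{x1=43 x2=Sat x3=26}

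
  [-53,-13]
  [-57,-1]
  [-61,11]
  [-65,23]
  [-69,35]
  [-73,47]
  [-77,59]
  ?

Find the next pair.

[-81,71]

First component goes -53, -57, -61, -65, -69, -73, -77 → -81 (−4 each step).
For the second component, +12 each step: -13, -1, 11, 23, 35, 47, 59 → 71.
Combining the parts gives [-81,71].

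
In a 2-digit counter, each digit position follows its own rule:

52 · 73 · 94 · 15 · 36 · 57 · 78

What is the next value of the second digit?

For the second digit, +1 each step, mod 10: 2, 3, 4, 5, 6, 7, 8 → 9.

9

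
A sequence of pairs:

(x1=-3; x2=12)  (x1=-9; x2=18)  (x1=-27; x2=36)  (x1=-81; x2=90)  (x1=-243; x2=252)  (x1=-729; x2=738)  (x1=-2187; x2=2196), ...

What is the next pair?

X1: ×3 each step, so -3, -9, -27, -81, -243, -729, -2187 → -6561.
X2: 12, 18, 36, 90, 252, 738, 2196 → 6570 (together with the x1 always sums to 9).
Combining the parts gives (x1=-6561; x2=6570).

(x1=-6561; x2=6570)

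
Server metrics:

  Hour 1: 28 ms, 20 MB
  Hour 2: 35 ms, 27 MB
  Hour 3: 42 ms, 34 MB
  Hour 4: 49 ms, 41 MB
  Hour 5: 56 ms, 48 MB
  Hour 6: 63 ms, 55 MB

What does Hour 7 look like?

Ms: +7 each step, so 28, 35, 42, 49, 56, 63 → 70.
MB: 20, 27, 34, 41, 48, 55 → 62 (always 8 less than the ms).
So the next line is 70 ms, 62 MB.

70 ms, 62 MB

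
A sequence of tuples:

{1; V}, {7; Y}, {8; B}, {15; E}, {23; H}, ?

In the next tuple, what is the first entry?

First entry: 1, 7, 8, 15, 23 → 38 (each term is the sum of the two before it).
For the letter, letters move forward 3 places in the alphabet, wrapping Z→A: V, Y, B, E, H → K.

38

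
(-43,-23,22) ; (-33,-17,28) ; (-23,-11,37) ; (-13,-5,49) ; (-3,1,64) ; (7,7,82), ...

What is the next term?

(17,13,103)

For the first component, +10 each step: -43, -33, -23, -13, -3, 7 → 17.
Second component: +6 each step, so -23, -17, -11, -5, 1, 7 → 13.
Third component — differences are 6, 9, 12, … (increasing by 3 each time): 22, 28, 37, 49, 64, 82 → 103.
So the next term is (17,13,103).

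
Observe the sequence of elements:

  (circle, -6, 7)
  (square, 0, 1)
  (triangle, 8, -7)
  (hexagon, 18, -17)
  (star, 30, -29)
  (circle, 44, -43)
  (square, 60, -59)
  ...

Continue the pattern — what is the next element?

(triangle, 78, -77)

Shape — repeats circle → square → triangle → hexagon → star: circle, square, triangle, hexagon, star, circle, square → triangle.
Second slot: differences are 6, 8, 10, … (increasing by 2 each time); -6, 0, 8, 18, 30, 44, 60 → 78.
For the third slot, together with the second slot always sums to 1: 7, 1, -7, -17, -29, -43, -59 → -77.
Putting it together: (triangle, 78, -77).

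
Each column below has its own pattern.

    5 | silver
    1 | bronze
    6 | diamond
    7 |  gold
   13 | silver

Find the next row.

20  bronze

First component: 5, 1, 6, 7, 13 → 20 (each term is the sum of the two before it).
Rank — repeats silver → bronze → diamond → gold: silver, bronze, diamond, gold, silver → bronze.
Putting it together: 20  bronze.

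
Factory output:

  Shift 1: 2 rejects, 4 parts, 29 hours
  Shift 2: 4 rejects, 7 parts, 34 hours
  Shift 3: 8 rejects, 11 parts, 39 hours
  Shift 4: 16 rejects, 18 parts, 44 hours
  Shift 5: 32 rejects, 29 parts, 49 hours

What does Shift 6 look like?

64 rejects, 47 parts, 54 hours

Rejects — ×2 each step: 2, 4, 8, 16, 32 → 64.
For the parts, each term is the sum of the two before it: 4, 7, 11, 18, 29 → 47.
For the hours, +5 each step: 29, 34, 39, 44, 49 → 54.
Putting it together: 64 rejects, 47 parts, 54 hours.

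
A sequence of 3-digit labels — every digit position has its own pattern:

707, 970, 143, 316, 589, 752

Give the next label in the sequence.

925

For the first digit, +2 each step, mod 10: 7, 9, 1, 3, 5, 7 → 9.
Second digit — −3 each step, mod 10: 0, 7, 4, 1, 8, 5 → 2.
Third digit: +3 each step, mod 10, so 7, 0, 3, 6, 9, 2 → 5.
Combining the parts gives 925.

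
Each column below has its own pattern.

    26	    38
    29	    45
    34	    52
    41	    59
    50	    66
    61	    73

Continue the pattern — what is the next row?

74  80

First component goes 26, 29, 34, 41, 50, 61 → 74 (differences are 3, 5, 7, … (increasing by 2 each time)).
Second component: +7 each step; 38, 45, 52, 59, 66, 73 → 80.
Putting it together: 74  80.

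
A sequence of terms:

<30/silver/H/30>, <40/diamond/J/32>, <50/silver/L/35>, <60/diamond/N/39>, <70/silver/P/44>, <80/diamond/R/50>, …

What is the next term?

<90/silver/T/57>

First entry goes 30, 40, 50, 60, 70, 80 → 90 (+10 each step).
For the rank, alternates silver ↔ diamond: silver, diamond, silver, diamond, silver, diamond → silver.
Letter: letters move forward 2 places in the alphabet, so H, J, L, N, P, R → T.
Fourth entry goes 30, 32, 35, 39, 44, 50 → 57 (differences are 2, 3, 4, … (increasing by 1 each time)).
Combining the parts gives <90/silver/T/57>.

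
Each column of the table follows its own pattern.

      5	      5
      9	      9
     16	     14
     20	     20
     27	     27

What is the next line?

31  35

For the first component, alternating steps +4, +7, +4, +7, …: 5, 9, 16, 20, 27 → 31.
Second component — differences are 4, 5, 6, … (increasing by 1 each time): 5, 9, 14, 20, 27 → 35.
So the next line is 31  35.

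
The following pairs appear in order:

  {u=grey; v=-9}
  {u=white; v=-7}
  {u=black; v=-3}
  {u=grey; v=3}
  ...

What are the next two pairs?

{u=white; v=11}, {u=black; v=21}

U: repeats grey → white → black; grey, white, black, grey → white → black.
V goes -9, -7, -3, 3 → 11 → 21 (differences are 2, 4, 6, … (increasing by 2 each time)).
Putting the parts together: {u=white; v=11} and then {u=black; v=21}.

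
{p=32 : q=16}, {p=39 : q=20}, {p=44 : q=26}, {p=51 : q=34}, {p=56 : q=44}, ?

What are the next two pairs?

P: alternating steps +7, +5, +7, +5, …; 32, 39, 44, 51, 56 → 63 → 68.
Q goes 16, 20, 26, 34, 44 → 56 → 70 (differences are 4, 6, 8, … (increasing by 2 each time)).
So the next two pairs are {p=63 : q=56} and {p=68 : q=70}.

{p=63 : q=56}, {p=68 : q=70}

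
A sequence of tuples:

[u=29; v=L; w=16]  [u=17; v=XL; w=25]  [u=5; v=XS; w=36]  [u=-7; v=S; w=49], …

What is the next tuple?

U: −12 each step, so 29, 17, 5, -7 → -19.
For the v, runs through clothing sizes XS→XL: L, XL, XS, S → M.
W: perfect squares: 4², 5², 6², …, so 16, 25, 36, 49 → 64.
Combining the parts gives [u=-19; v=M; w=64].

[u=-19; v=M; w=64]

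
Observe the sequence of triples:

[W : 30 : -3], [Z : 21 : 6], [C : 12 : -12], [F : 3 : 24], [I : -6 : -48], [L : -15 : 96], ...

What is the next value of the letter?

O

For the letter, letters move forward 3 places in the alphabet, wrapping Z→A: W, Z, C, F, I, L → O.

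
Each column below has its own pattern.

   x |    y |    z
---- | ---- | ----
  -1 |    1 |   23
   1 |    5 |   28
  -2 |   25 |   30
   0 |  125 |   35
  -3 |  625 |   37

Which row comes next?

-1  3125  42

Column x: alternating steps +2, −3, +2, −3, …, so -1, 1, -2, 0, -3 → -1.
Column y goes 1, 5, 25, 125, 625 → 3125 (×5 each step).
Column z: alternating steps +5, +2, +5, +2, …, so 23, 28, 30, 35, 37 → 42.
So the next row is -1  3125  42.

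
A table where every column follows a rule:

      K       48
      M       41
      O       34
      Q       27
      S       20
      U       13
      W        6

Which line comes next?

Letter: letters move forward 2 places in the alphabet; K, M, O, Q, S, U, W → Y.
Second component goes 48, 41, 34, 27, 20, 13, 6 → -1 (−7 each step).
Putting it together: Y  -1.

Y  -1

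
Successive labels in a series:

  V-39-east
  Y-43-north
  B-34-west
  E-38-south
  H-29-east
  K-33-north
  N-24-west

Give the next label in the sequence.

Letter — letters move forward 3 places in the alphabet, wrapping Z→A: V, Y, B, E, H, K, N → Q.
Second component — alternating steps +4, −9, +4, −9, …: 39, 43, 34, 38, 29, 33, 24 → 28.
Direction — repeats east → north → west → south: east, north, west, south, east, north, west → south.
So the next label is Q-28-south.

Q-28-south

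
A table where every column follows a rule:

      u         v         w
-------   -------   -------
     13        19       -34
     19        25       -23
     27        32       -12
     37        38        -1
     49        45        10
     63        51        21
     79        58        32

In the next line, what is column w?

Column w: -34, -23, -12, -1, 10, 21, 32 → 43 (+11 each step).

43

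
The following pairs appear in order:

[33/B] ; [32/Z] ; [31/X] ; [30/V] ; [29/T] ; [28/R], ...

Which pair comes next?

First value: −1 each step, so 33, 32, 31, 30, 29, 28 → 27.
Letter: B, Z, X, V, T, R → P (letters move back 2 places in the alphabet, wrapping A→Z).
So the next pair is [27/P].

[27/P]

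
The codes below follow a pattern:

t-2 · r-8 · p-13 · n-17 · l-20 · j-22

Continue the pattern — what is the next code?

Letter — letters move back 2 places in the alphabet: t, r, p, n, l, j → h.
Second component goes 2, 8, 13, 17, 20, 22 → 23 (differences are 6, 5, 4, … (decreasing by 1 each time)).
Putting it together: h-23.

h-23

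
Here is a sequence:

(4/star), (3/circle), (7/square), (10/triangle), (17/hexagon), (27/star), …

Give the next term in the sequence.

(44/circle)

First slot: each term is the sum of the two before it, so 4, 3, 7, 10, 17, 27 → 44.
Shape: repeats star → circle → square → triangle → hexagon, so star, circle, square, triangle, hexagon, star → circle.
Combining the parts gives (44/circle).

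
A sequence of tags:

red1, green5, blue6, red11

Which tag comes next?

For the colour, repeats red → green → blue: red, green, blue, red → green.
Second component goes 1, 5, 6, 11 → 17 (each term is the sum of the two before it).
Combining the parts gives green17.

green17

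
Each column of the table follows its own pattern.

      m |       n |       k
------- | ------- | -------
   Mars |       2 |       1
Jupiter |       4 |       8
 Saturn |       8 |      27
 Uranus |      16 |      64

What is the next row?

Column m — runs through the planets Mercury→Neptune: Mars, Jupiter, Saturn, Uranus → Neptune.
Column n: ×2 each step; 2, 4, 8, 16 → 32.
Column k: perfect cubes: 1³, 2³, 3³, …, so 1, 8, 27, 64 → 125.
So the next row is Neptune  32  125.

Neptune  32  125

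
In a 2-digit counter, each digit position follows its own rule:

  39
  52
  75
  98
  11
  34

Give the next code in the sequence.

57

First digit — +2 each step, mod 10: 3, 5, 7, 9, 1, 3 → 5.
Second digit goes 9, 2, 5, 8, 1, 4 → 7 (+3 each step, mod 10).
So the next code is 57.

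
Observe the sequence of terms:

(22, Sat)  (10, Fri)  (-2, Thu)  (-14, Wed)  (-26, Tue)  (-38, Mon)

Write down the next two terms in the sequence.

(-50, Sun), (-62, Sat)

First slot — −12 each step: 22, 10, -2, -14, -26, -38 → -50 → -62.
For the day, runs backward through the weekdays Mon→Sun: Sat, Fri, Thu, Wed, Tue, Mon → Sun → Sat.
So the next two terms are (-50, Sun) and (-62, Sat).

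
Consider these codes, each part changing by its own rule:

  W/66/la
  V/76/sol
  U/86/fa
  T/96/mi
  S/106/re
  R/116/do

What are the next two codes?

Q/126/ti, P/136/la

Letter goes W, V, U, T, S, R → Q → P (letters move back 1 place in the alphabet).
Second component — +10 each step: 66, 76, 86, 96, 106, 116 → 126 → 136.
For the note, runs backward through the solfège scale do→ti: la, sol, fa, mi, re, do → ti → la.
So the next two codes are Q/126/ti and P/136/la.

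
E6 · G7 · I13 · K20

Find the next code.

For the letter, letters move forward 2 places in the alphabet: E, G, I, K → M.
Second component: each term is the sum of the two before it, so 6, 7, 13, 20 → 33.
Putting it together: M33.

M33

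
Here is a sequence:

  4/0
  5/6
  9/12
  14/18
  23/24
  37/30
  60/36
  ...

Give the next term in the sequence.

97/42

First entry goes 4, 5, 9, 14, 23, 37, 60 → 97 (each term is the sum of the two before it).
Second entry: +6 each step; 0, 6, 12, 18, 24, 30, 36 → 42.
Combining the parts gives 97/42.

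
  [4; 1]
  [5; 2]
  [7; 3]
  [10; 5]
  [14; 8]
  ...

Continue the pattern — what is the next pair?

[19; 13]

First part: differences are 1, 2, 3, … (increasing by 1 each time); 4, 5, 7, 10, 14 → 19.
Second part goes 1, 2, 3, 5, 8 → 13 (each term is the sum of the two before it).
Putting it together: [19; 13].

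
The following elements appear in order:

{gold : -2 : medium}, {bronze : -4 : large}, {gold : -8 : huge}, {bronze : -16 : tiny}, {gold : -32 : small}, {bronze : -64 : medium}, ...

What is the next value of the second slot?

Second slot: -2, -4, -8, -16, -32, -64 → -128 (×2 each step).

-128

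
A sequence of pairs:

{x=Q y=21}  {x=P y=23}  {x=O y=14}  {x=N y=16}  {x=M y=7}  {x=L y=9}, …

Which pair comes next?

X: Q, P, O, N, M, L → K (letters move back 1 place in the alphabet).
Y — alternating steps +2, −9, +2, −9, …: 21, 23, 14, 16, 7, 9 → 0.
Combining the parts gives {x=K y=0}.

{x=K y=0}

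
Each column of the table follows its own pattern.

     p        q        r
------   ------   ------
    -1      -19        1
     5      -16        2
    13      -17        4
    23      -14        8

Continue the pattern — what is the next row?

35  -15  16

Column p: -1, 5, 13, 23 → 35 (differences are 6, 8, 10, … (increasing by 2 each time)).
Column q goes -19, -16, -17, -14 → -15 (alternating steps +3, −1, +3, −1, …).
Column r goes 1, 2, 4, 8 → 16 (×2 each step).
Combining the parts gives 35  -15  16.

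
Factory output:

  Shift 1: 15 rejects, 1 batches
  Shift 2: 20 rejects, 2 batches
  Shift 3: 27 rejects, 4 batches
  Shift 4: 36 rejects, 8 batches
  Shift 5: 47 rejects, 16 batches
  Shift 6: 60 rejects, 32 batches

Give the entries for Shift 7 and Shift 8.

Rejects: differences are 5, 7, 9, … (increasing by 2 each time), so 15, 20, 27, 36, 47, 60 → 75 → 92.
Batches — ×2 each step: 1, 2, 4, 8, 16, 32 → 64 → 128.
Putting the parts together: 75 rejects, 64 batches and then 92 rejects, 128 batches.

75 rejects, 64 batches; 92 rejects, 128 batches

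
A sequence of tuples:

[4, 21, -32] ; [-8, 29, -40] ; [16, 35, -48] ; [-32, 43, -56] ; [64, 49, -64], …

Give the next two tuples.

[-128, 57, -72], [256, 63, -80]

First part — ×(-2) each step: 4, -8, 16, -32, 64 → -128 → 256.
Second part: 21, 29, 35, 43, 49 → 57 → 63 (alternating steps +8, +6, +8, +6, …).
Third part — −8 each step: -32, -40, -48, -56, -64 → -72 → -80.
So the next two tuples are [-128, 57, -72] and [256, 63, -80].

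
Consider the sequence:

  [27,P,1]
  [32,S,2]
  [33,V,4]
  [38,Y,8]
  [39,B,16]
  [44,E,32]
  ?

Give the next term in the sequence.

[45,H,64]

For the first value, alternating steps +5, +1, +5, +1, …: 27, 32, 33, 38, 39, 44 → 45.
Letter: letters move forward 3 places in the alphabet, wrapping Z→A, so P, S, V, Y, B, E → H.
For the third value, ×2 each step: 1, 2, 4, 8, 16, 32 → 64.
Putting it together: [45,H,64].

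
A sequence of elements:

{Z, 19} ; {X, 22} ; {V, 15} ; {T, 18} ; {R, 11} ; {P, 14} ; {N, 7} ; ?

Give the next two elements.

{L, 10}, {J, 3}

Letter — letters move back 2 places in the alphabet: Z, X, V, T, R, P, N → L → J.
Second component: alternating steps +3, −7, +3, −7, …; 19, 22, 15, 18, 11, 14, 7 → 10 → 3.
Putting the parts together: {L, 10} and then {J, 3}.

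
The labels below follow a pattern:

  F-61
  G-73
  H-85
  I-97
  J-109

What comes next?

Letter — letters move forward 1 place in the alphabet: F, G, H, I, J → K.
Second component: +12 each step, so 61, 73, 85, 97, 109 → 121.
Combining the parts gives K-121.

K-121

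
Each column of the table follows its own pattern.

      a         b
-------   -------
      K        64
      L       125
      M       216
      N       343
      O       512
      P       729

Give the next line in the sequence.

Q  1000

Column a: K, L, M, N, O, P → Q (letters move forward 1 place in the alphabet).
Column b: 64, 125, 216, 343, 512, 729 → 1000 (perfect cubes: 4³, 5³, 6³, …).
Combining the parts gives Q  1000.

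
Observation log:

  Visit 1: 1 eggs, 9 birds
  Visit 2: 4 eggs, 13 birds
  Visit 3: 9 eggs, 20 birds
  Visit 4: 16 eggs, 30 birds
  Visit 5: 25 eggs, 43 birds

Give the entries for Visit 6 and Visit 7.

36 eggs, 59 birds; 49 eggs, 78 birds

Eggs — perfect squares: 1², 2², 3², …: 1, 4, 9, 16, 25 → 36 → 49.
Birds goes 9, 13, 20, 30, 43 → 59 → 78 (differences are 4, 7, 10, … (increasing by 3 each time)).
So the next two lines are 36 eggs, 59 birds and 49 eggs, 78 birds.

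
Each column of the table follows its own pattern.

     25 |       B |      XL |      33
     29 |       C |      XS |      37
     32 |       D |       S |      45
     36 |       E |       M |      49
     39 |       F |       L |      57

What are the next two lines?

First component: alternating steps +4, +3, +4, +3, …; 25, 29, 32, 36, 39 → 43 → 46.
Letter — letters move forward 1 place in the alphabet: B, C, D, E, F → G → H.
Size: runs through clothing sizes XS→XL, so XL, XS, S, M, L → XL → XS.
For the fourth component, alternating steps +4, +8, +4, +8, …: 33, 37, 45, 49, 57 → 61 → 69.
So the next two lines are 43  G  XL  61 and 46  H  XS  69.

43  G  XL  61; 46  H  XS  69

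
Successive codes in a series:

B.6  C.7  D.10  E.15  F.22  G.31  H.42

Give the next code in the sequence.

I.55

Letter goes B, C, D, E, F, G, H → I (letters move forward 1 place in the alphabet).
Second component — differences are 1, 3, 5, … (increasing by 2 each time): 6, 7, 10, 15, 22, 31, 42 → 55.
So the next code is I.55.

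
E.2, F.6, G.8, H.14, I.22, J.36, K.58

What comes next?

For the letter, letters move forward 1 place in the alphabet: E, F, G, H, I, J, K → L.
Second component: each term is the sum of the two before it; 2, 6, 8, 14, 22, 36, 58 → 94.
So the next label is L.94.

L.94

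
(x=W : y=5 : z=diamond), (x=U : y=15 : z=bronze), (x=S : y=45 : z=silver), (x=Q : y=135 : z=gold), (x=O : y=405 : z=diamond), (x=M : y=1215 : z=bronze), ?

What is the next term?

X goes W, U, S, Q, O, M → K (letters move back 2 places in the alphabet).
For the y, ×3 each step: 5, 15, 45, 135, 405, 1215 → 3645.
Z: repeats diamond → bronze → silver → gold; diamond, bronze, silver, gold, diamond, bronze → silver.
Combining the parts gives (x=K : y=3645 : z=silver).

(x=K : y=3645 : z=silver)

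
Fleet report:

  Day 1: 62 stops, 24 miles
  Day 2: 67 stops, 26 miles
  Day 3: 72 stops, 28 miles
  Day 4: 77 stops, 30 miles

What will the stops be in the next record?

Stops — +5 each step: 62, 67, 72, 77 → 82.

82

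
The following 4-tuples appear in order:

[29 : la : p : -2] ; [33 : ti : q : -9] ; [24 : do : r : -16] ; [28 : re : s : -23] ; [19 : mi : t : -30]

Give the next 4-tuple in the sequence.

[23 : fa : u : -37]

First slot — alternating steps +4, −9, +4, −9, …: 29, 33, 24, 28, 19 → 23.
Note: runs through the solfège scale do→ti; la, ti, do, re, mi → fa.
Letter goes p, q, r, s, t → u (letters move forward 1 place in the alphabet).
For the fourth slot, −7 each step: -2, -9, -16, -23, -30 → -37.
So the next 4-tuple is [23 : fa : u : -37].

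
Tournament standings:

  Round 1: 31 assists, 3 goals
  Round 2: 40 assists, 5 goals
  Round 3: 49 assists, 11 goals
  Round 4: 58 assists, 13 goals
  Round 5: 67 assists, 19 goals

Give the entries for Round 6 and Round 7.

76 assists, 21 goals; 85 assists, 27 goals

Assists goes 31, 40, 49, 58, 67 → 76 → 85 (+9 each step).
Goals: alternating steps +2, +6, +2, +6, …, so 3, 5, 11, 13, 19 → 21 → 27.
So the next two rows are 76 assists, 21 goals and 85 assists, 27 goals.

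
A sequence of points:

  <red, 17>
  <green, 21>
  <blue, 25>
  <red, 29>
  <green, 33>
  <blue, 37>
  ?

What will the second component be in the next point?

Second component: +4 each step; 17, 21, 25, 29, 33, 37 → 41.

41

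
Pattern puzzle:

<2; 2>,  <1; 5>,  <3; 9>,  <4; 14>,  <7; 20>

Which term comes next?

First slot — each term is the sum of the two before it: 2, 1, 3, 4, 7 → 11.
Second slot: differences are 3, 4, 5, … (increasing by 1 each time); 2, 5, 9, 14, 20 → 27.
So the next term is <11; 27>.

<11; 27>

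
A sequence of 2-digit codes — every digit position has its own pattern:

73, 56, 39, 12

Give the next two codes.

First digit: −2 each step, mod 10; 7, 5, 3, 1 → 9 → 7.
Second digit goes 3, 6, 9, 2 → 5 → 8 (+3 each step, mod 10).
So the next two codes are 95 and 78.

95 then 78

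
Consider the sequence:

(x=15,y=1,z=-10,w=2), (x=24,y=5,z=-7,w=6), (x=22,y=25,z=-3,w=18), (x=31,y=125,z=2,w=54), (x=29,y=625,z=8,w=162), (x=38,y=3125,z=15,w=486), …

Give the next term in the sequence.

(x=36,y=15625,z=23,w=1458)

X — alternating steps +9, −2, +9, −2, …: 15, 24, 22, 31, 29, 38 → 36.
Y: 1, 5, 25, 125, 625, 3125 → 15625 (×5 each step).
Z goes -10, -7, -3, 2, 8, 15 → 23 (differences are 3, 4, 5, … (increasing by 1 each time)).
W — ×3 each step: 2, 6, 18, 54, 162, 486 → 1458.
So the next term is (x=36,y=15625,z=23,w=1458).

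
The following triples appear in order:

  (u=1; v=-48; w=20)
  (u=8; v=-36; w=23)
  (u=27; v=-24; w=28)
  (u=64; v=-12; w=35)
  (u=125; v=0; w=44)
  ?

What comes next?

U: perfect cubes: 1³, 2³, 3³, …; 1, 8, 27, 64, 125 → 216.
V: +12 each step, so -48, -36, -24, -12, 0 → 12.
W: differences are 3, 5, 7, … (increasing by 2 each time); 20, 23, 28, 35, 44 → 55.
Combining the parts gives (u=216; v=12; w=55).

(u=216; v=12; w=55)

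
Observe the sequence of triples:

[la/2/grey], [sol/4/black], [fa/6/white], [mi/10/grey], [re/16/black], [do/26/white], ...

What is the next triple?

For the note, runs backward through the solfège scale do→ti: la, sol, fa, mi, re, do → ti.
Second coordinate: each term is the sum of the two before it; 2, 4, 6, 10, 16, 26 → 42.
Shade goes grey, black, white, grey, black, white → grey (repeats grey → black → white).
So the next triple is [ti/42/grey].

[ti/42/grey]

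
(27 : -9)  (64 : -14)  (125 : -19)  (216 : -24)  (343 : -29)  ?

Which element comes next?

First coordinate: perfect cubes: 3³, 4³, 5³, …, so 27, 64, 125, 216, 343 → 512.
Second coordinate — −5 each step: -9, -14, -19, -24, -29 → -34.
Combining the parts gives (512 : -34).

(512 : -34)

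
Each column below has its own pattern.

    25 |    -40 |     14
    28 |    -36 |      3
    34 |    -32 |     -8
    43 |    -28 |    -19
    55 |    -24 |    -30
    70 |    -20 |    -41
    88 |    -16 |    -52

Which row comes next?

First component: 25, 28, 34, 43, 55, 70, 88 → 109 (differences are 3, 6, 9, … (increasing by 3 each time)).
For the second component, +4 each step: -40, -36, -32, -28, -24, -20, -16 → -12.
Third component — −11 each step: 14, 3, -8, -19, -30, -41, -52 → -63.
Putting it together: 109  -12  -63.

109  -12  -63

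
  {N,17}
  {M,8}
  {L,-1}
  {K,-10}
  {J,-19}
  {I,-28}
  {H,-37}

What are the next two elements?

Letter: letters move back 1 place in the alphabet, so N, M, L, K, J, I, H → G → F.
Second entry: 17, 8, -1, -10, -19, -28, -37 → -46 → -55 (−9 each step).
So the next two elements are {G,-46} and {F,-55}.

{G,-46}, {F,-55}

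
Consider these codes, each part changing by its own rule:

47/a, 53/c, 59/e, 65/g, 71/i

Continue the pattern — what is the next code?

First component: +6 each step, so 47, 53, 59, 65, 71 → 77.
Letter: a, c, e, g, i → k (letters move forward 2 places in the alphabet).
Putting it together: 77/k.

77/k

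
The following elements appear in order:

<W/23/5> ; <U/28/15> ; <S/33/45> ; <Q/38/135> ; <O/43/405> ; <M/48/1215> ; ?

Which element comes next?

For the letter, letters move back 2 places in the alphabet: W, U, S, Q, O, M → K.
Second coordinate — +5 each step: 23, 28, 33, 38, 43, 48 → 53.
Third coordinate: ×3 each step, so 5, 15, 45, 135, 405, 1215 → 3645.
Combining the parts gives <K/53/3645>.

<K/53/3645>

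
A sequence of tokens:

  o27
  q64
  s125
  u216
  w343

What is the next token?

y512

Letter: o, q, s, u, w → y (letters move forward 2 places in the alphabet).
Second component goes 27, 64, 125, 216, 343 → 512 (perfect cubes: 3³, 4³, 5³, …).
Combining the parts gives y512.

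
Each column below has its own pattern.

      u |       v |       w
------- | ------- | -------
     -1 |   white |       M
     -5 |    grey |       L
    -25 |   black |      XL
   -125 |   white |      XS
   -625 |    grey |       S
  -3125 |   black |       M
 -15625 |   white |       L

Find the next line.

For the column u, ×5 each step: -1, -5, -25, -125, -625, -3125, -15625 → -78125.
Column v — repeats white → grey → black: white, grey, black, white, grey, black, white → grey.
Column w: repeats M → L → XL → XS → S; M, L, XL, XS, S, M, L → XL.
Combining the parts gives -78125  grey  XL.

-78125  grey  XL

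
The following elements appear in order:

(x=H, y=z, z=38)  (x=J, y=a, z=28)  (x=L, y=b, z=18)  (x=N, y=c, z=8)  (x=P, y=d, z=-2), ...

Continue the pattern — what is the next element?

X — letters move forward 2 places in the alphabet: H, J, L, N, P → R.
For the y, letters move forward 1 place in the alphabet, wrapping Z→A: z, a, b, c, d → e.
Z — −10 each step: 38, 28, 18, 8, -2 → -12.
Combining the parts gives (x=R, y=e, z=-12).

(x=R, y=e, z=-12)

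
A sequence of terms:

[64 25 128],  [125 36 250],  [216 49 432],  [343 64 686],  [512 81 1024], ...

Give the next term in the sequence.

First value: perfect cubes: 4³, 5³, 6³, …, so 64, 125, 216, 343, 512 → 729.
Second value: perfect squares: 5², 6², 7², …, so 25, 36, 49, 64, 81 → 100.
Third value: 128, 250, 432, 686, 1024 → 1458 (always 2 × the first value).
So the next term is [729 100 1458].

[729 100 1458]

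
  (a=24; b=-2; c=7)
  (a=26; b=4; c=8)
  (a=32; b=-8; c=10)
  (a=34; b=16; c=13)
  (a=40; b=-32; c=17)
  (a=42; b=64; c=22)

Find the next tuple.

(a=48; b=-128; c=28)

A: alternating steps +2, +6, +2, +6, …; 24, 26, 32, 34, 40, 42 → 48.
B: ×(-2) each step; -2, 4, -8, 16, -32, 64 → -128.
C: 7, 8, 10, 13, 17, 22 → 28 (differences are 1, 2, 3, … (increasing by 1 each time)).
So the next tuple is (a=48; b=-128; c=28).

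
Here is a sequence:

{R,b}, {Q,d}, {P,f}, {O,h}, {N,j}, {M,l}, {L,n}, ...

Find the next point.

First letter: letters move back 1 place in the alphabet, so R, Q, P, O, N, M, L → K.
Second letter: letters move forward 2 places in the alphabet; b, d, f, h, j, l, n → p.
So the next point is {K,p}.

{K,p}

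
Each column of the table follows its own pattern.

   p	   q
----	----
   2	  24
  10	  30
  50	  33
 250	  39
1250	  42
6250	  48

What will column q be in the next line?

51

Column q: 24, 30, 33, 39, 42, 48 → 51 (alternating steps +6, +3, +6, +3, …).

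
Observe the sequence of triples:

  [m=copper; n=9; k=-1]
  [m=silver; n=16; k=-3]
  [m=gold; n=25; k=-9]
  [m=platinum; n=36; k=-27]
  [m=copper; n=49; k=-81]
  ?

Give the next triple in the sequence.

M: repeats copper → silver → gold → platinum, so copper, silver, gold, platinum, copper → silver.
N goes 9, 16, 25, 36, 49 → 64 (perfect squares: 3², 4², 5², …).
K goes -1, -3, -9, -27, -81 → -243 (×3 each step).
Combining the parts gives [m=silver; n=64; k=-243].

[m=silver; n=64; k=-243]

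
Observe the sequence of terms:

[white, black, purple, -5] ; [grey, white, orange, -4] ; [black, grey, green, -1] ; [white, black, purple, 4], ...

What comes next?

First shade: repeats white → grey → black; white, grey, black, white → grey.
Second shade — repeats black → white → grey: black, white, grey, black → white.
Colour — repeats purple → orange → green: purple, orange, green, purple → orange.
Fourth entry: differences are 1, 3, 5, … (increasing by 2 each time), so -5, -4, -1, 4 → 11.
So the next term is [grey, white, orange, 11].

[grey, white, orange, 11]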